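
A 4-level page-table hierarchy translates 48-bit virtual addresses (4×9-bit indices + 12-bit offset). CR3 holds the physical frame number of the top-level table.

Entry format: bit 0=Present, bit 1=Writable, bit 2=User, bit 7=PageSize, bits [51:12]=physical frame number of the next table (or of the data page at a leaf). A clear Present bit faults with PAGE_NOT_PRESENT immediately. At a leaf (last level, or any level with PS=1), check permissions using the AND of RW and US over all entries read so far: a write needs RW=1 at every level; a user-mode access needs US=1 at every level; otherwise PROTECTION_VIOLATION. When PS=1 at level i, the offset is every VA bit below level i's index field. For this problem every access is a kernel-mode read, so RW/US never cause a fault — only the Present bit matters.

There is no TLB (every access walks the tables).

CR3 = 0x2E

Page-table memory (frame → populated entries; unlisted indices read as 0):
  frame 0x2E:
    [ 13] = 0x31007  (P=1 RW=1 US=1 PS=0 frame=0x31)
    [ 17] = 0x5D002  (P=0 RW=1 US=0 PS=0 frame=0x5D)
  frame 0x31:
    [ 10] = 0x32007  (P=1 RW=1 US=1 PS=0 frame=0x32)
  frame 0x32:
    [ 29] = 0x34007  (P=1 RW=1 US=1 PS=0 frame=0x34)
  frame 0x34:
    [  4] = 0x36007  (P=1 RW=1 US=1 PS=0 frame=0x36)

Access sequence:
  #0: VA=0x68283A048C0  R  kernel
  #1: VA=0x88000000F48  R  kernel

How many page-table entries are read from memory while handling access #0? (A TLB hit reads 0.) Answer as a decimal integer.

Trace:
#0 VA=0x68283A048C0 (r,kernel):
  L0: frame=0x2E idx=13 entry=0x31007 [P=1 RW=1 US=1 PS=0]
  L1: frame=0x31 idx=10 entry=0x32007 [P=1 RW=1 US=1 PS=0]
  L2: frame=0x32 idx=29 entry=0x34007 [P=1 RW=1 US=1 PS=0]
  L3: frame=0x34 idx=4 entry=0x36007 [P=1 RW=1 US=1 PS=0]
  ⇒ phys 0x368C0  [4 reads]
#1 VA=0x88000000F48 (r,kernel):
  L0: frame=0x2E idx=17 entry=0x5D002 [P=0 RW=1 US=0 PS=0]
  ✗ PAGE_NOT_PRESENT  [1 reads]

Entries read for #0: 4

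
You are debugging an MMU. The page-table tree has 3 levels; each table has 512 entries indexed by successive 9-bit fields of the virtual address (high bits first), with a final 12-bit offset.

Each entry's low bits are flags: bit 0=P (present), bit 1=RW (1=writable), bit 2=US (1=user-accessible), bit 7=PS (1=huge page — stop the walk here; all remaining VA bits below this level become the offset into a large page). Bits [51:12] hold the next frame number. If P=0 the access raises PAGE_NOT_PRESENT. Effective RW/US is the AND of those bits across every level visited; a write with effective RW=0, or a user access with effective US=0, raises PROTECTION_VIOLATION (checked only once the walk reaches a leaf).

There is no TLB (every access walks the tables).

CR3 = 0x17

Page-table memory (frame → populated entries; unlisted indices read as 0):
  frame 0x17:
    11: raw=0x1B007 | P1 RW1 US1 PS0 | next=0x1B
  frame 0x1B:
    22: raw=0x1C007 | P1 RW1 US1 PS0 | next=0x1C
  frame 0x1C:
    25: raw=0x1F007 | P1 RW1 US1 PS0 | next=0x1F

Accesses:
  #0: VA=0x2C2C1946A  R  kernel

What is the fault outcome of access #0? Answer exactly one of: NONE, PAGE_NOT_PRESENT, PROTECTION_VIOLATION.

Trace:
#0 VA=0x2C2C1946A (r,kernel):
  L0 @0x17[11] → 0x1B007  P=1,RW=1,US=1,PS=0
  L1 @0x1B[22] → 0x1C007  P=1,RW=1,US=1,PS=0
  L2 @0x1C[25] → 0x1F007  P=1,RW=1,US=1,PS=0
  ⇒ phys 0x1F46A  [3 reads]

Access #0 fault: NONE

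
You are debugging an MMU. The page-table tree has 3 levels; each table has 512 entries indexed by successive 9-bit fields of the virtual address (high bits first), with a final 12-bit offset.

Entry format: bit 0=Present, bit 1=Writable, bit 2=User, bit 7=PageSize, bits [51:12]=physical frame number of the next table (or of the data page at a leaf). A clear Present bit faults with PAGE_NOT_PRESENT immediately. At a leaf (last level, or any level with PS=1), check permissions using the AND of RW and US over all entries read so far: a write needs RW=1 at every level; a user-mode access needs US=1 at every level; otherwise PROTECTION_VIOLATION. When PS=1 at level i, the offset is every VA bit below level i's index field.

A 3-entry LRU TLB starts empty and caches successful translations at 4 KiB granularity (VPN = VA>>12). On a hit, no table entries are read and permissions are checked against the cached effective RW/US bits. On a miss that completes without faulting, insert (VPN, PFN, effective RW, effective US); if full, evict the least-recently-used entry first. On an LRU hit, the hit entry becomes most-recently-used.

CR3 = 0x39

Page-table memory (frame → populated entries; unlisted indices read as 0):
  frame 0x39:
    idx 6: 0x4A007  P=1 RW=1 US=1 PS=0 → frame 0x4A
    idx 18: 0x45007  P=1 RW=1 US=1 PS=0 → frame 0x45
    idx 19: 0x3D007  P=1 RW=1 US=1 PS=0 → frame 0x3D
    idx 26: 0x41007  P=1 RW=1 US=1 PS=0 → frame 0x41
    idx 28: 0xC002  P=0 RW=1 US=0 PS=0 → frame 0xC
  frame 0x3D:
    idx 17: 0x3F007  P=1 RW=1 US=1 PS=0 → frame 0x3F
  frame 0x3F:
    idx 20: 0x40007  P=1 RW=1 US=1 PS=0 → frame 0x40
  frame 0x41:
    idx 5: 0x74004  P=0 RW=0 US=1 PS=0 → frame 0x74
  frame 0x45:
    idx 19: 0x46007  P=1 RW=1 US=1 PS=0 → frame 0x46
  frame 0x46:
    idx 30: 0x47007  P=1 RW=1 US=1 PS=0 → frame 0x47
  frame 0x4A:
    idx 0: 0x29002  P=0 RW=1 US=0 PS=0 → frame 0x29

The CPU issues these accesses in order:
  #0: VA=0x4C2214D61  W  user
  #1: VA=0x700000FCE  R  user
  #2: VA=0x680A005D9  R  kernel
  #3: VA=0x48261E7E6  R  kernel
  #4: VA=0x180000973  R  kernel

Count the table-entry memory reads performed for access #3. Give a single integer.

Per-access translation:
#0 VA=0x4C2214D61 (w,user):
  L0 @0x39[19] → 0x3D007  P=1,RW=1,US=1,PS=0
  L1 @0x3D[17] → 0x3F007  P=1,RW=1,US=1,PS=0
  L2 @0x3F[20] → 0x40007  P=1,RW=1,US=1,PS=0
  → PA=0x40D61  (3 entries read)
#1 VA=0x700000FCE (r,user):
  L0 @0x39[28] → 0xC002  P=0,RW=1,US=0,PS=0
  ⇒ fault: PAGE_NOT_PRESENT  — 1 lookups
#2 VA=0x680A005D9 (r,kernel):
  L0 @0x39[26] → 0x41007  P=1,RW=1,US=1,PS=0
  L1 @0x41[5] → 0x74004  P=0,RW=0,US=1,PS=0
  ⇒ fault: PAGE_NOT_PRESENT  — 2 lookups
#3 VA=0x48261E7E6 (r,kernel):
  L0 @0x39[18] → 0x45007  P=1,RW=1,US=1,PS=0
  L1 @0x45[19] → 0x46007  P=1,RW=1,US=1,PS=0
  L2 @0x46[30] → 0x47007  P=1,RW=1,US=1,PS=0
  → PA=0x477E6  (3 entries read)
#4 VA=0x180000973 (r,kernel):
  L0 @0x39[6] → 0x4A007  P=1,RW=1,US=1,PS=0
  L1 @0x4A[0] → 0x29002  P=0,RW=1,US=0,PS=0
  ⇒ fault: PAGE_NOT_PRESENT  — 2 lookups

Entries read for #3: 3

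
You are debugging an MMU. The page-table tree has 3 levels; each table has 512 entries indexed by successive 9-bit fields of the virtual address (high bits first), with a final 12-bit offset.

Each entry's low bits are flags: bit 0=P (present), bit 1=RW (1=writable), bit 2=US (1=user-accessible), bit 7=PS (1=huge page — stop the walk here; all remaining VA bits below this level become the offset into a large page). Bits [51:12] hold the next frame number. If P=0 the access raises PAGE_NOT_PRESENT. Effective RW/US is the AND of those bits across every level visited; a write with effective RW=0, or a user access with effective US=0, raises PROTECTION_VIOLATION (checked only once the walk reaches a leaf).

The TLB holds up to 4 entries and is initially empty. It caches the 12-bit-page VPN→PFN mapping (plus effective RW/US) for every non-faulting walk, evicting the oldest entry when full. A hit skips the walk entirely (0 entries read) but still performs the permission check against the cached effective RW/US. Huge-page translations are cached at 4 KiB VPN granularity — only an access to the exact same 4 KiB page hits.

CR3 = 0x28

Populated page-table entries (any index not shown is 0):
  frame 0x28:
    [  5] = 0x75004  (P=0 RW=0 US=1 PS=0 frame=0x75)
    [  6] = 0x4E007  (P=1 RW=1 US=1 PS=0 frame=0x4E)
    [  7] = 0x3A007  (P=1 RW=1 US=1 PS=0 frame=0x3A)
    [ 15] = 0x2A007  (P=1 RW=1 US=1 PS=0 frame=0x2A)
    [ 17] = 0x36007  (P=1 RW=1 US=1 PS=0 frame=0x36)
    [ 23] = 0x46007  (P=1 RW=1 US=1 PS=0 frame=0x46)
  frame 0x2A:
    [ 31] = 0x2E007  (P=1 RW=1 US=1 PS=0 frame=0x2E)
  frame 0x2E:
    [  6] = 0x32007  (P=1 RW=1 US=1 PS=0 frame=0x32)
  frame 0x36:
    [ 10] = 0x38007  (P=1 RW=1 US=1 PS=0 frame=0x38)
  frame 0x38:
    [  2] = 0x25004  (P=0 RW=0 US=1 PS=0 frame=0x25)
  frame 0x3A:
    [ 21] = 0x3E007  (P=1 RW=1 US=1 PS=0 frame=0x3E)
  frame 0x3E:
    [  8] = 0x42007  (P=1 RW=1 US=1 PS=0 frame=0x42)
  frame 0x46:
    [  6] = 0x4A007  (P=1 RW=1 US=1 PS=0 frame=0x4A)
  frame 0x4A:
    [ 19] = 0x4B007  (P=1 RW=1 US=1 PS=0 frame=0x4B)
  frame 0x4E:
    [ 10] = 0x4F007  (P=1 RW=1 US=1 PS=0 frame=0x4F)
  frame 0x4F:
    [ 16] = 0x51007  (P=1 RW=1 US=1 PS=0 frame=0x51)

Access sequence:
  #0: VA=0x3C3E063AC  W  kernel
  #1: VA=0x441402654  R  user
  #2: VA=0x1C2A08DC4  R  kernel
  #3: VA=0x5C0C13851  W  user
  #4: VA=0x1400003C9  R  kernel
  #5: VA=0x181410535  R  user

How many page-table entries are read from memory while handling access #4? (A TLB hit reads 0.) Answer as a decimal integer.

Trace:
#0 VA=0x3C3E063AC (w,kernel):
  L0: frame=0x28 idx=15 entry=0x2A007 [P=1 RW=1 US=1 PS=0]
  L1: frame=0x2A idx=31 entry=0x2E007 [P=1 RW=1 US=1 PS=0]
  L2: frame=0x2E idx=6 entry=0x32007 [P=1 RW=1 US=1 PS=0]
  → PA=0x323AC  (3 entries read)
#1 VA=0x441402654 (r,user):
  L0: frame=0x28 idx=17 entry=0x36007 [P=1 RW=1 US=1 PS=0]
  L1: frame=0x36 idx=10 entry=0x38007 [P=1 RW=1 US=1 PS=0]
  L2: frame=0x38 idx=2 entry=0x25004 [P=0 RW=0 US=1 PS=0]
  ✗ PAGE_NOT_PRESENT  [3 reads]
#2 VA=0x1C2A08DC4 (r,kernel):
  L0: frame=0x28 idx=7 entry=0x3A007 [P=1 RW=1 US=1 PS=0]
  L1: frame=0x3A idx=21 entry=0x3E007 [P=1 RW=1 US=1 PS=0]
  L2: frame=0x3E idx=8 entry=0x42007 [P=1 RW=1 US=1 PS=0]
  → PA=0x42DC4  (3 entries read)
#3 VA=0x5C0C13851 (w,user):
  L0: frame=0x28 idx=23 entry=0x46007 [P=1 RW=1 US=1 PS=0]
  L1: frame=0x46 idx=6 entry=0x4A007 [P=1 RW=1 US=1 PS=0]
  L2: frame=0x4A idx=19 entry=0x4B007 [P=1 RW=1 US=1 PS=0]
  → PA=0x4B851  (3 entries read)
#4 VA=0x1400003C9 (r,kernel):
  L0: frame=0x28 idx=5 entry=0x75004 [P=0 RW=0 US=1 PS=0]
  ✗ PAGE_NOT_PRESENT  [1 reads]
#5 VA=0x181410535 (r,user):
  L0: frame=0x28 idx=6 entry=0x4E007 [P=1 RW=1 US=1 PS=0]
  L1: frame=0x4E idx=10 entry=0x4F007 [P=1 RW=1 US=1 PS=0]
  L2: frame=0x4F idx=16 entry=0x51007 [P=1 RW=1 US=1 PS=0]
  → PA=0x51535  (3 entries read)

Entries read for #4: 1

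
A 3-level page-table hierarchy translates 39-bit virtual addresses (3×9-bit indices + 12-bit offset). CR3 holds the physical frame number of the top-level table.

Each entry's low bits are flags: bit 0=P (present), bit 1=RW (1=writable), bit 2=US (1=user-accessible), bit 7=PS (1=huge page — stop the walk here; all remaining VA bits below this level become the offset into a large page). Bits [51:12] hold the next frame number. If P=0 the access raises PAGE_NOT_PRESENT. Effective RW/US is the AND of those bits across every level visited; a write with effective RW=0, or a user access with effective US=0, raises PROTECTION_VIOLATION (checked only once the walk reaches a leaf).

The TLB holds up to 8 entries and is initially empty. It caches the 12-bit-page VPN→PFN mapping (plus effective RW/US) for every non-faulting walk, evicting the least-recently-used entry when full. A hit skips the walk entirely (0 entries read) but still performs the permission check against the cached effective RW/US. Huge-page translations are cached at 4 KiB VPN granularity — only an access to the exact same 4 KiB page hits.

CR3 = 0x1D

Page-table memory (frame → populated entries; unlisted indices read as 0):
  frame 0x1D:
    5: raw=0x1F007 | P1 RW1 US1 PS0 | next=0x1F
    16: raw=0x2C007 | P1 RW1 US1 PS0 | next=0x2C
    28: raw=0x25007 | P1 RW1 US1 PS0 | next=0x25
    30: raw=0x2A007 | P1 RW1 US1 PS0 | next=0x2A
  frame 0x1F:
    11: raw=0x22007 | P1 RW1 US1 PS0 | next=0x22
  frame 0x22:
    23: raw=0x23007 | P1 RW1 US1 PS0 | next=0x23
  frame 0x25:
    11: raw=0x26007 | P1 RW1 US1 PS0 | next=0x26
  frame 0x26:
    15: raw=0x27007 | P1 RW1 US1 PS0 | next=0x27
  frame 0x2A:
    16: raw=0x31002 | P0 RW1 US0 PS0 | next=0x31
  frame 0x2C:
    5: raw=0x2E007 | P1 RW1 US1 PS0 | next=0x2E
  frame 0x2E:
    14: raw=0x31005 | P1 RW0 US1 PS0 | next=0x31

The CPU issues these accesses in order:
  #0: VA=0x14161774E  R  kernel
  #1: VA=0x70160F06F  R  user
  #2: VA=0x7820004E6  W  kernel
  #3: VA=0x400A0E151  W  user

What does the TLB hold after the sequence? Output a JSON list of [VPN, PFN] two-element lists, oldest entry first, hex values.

Walk each access:
#0 VA=0x14161774E (r,kernel):
  L0: frame=0x1D idx=5 entry=0x1F007 [P=1 RW=1 US=1 PS=0]
  L1: frame=0x1F idx=11 entry=0x22007 [P=1 RW=1 US=1 PS=0]
  L2: frame=0x22 idx=23 entry=0x23007 [P=1 RW=1 US=1 PS=0]
  ⇒ phys 0x2374E  [3 reads]
#1 VA=0x70160F06F (r,user):
  L0: frame=0x1D idx=28 entry=0x25007 [P=1 RW=1 US=1 PS=0]
  L1: frame=0x25 idx=11 entry=0x26007 [P=1 RW=1 US=1 PS=0]
  L2: frame=0x26 idx=15 entry=0x27007 [P=1 RW=1 US=1 PS=0]
  ⇒ phys 0x2706F  [3 reads]
#2 VA=0x7820004E6 (w,kernel):
  L0: frame=0x1D idx=30 entry=0x2A007 [P=1 RW=1 US=1 PS=0]
  L1: frame=0x2A idx=16 entry=0x31002 [P=0 RW=1 US=0 PS=0]
  → PAGE_NOT_PRESENT  (2 entries read)
#3 VA=0x400A0E151 (w,user):
  L0: frame=0x1D idx=16 entry=0x2C007 [P=1 RW=1 US=1 PS=0]
  L1: frame=0x2C idx=5 entry=0x2E007 [P=1 RW=1 US=1 PS=0]
  L2: frame=0x2E idx=14 entry=0x31005 [P=1 RW=0 US=1 PS=0]
  → PROTECTION_VIOLATION  (3 entries read)

TLB: [["0x141617", "0x23"], ["0x70160F", "0x27"]]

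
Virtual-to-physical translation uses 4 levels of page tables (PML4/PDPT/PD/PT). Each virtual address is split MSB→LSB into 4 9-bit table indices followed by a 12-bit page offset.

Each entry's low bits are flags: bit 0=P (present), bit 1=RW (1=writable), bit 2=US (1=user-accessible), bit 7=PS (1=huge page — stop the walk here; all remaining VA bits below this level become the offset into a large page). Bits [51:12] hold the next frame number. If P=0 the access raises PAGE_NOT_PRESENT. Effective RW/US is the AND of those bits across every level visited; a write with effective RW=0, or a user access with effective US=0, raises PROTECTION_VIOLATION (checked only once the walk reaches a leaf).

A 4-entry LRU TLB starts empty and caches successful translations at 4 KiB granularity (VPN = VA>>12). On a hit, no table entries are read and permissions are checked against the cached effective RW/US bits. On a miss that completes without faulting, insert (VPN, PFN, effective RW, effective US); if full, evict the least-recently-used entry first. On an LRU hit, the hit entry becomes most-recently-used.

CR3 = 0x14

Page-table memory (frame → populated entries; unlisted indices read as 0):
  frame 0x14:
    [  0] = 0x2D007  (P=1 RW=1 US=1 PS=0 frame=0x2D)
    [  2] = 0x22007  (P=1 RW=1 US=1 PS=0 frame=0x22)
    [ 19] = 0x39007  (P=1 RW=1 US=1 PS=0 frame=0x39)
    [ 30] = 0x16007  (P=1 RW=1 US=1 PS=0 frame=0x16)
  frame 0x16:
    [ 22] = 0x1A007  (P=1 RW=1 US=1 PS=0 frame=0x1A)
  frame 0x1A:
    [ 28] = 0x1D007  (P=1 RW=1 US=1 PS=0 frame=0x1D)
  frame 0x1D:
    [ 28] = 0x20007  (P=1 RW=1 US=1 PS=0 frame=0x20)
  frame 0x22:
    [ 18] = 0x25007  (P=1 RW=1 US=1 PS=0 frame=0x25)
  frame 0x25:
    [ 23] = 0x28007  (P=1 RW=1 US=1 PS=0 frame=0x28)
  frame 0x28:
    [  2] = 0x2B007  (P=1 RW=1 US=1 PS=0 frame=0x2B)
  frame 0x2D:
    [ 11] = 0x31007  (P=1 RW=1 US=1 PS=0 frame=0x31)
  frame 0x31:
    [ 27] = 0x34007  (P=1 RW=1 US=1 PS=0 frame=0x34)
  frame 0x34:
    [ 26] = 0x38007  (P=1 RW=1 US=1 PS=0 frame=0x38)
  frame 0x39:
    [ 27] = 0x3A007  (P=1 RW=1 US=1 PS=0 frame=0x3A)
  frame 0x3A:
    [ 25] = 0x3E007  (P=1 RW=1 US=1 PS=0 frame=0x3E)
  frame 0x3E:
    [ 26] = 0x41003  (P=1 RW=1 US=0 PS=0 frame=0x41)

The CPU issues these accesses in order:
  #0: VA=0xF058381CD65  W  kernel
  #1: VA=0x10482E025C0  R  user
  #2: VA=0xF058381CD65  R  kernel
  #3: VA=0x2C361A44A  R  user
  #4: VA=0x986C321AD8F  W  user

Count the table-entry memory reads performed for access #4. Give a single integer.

Trace:
#0 VA=0xF058381CD65 (w,kernel):
  [0] read 0x14 idx=30: raw=0x16007 flags P=1 W=1 U=1 S=0
  [1] read 0x16 idx=22: raw=0x1A007 flags P=1 W=1 U=1 S=0
  [2] read 0x1A idx=28: raw=0x1D007 flags P=1 W=1 U=1 S=0
  [3] read 0x1D idx=28: raw=0x20007 flags P=1 W=1 U=1 S=0
  ✓ 0x20D65  — 4 lookups
#1 VA=0x10482E025C0 (r,user):
  [0] read 0x14 idx=2: raw=0x22007 flags P=1 W=1 U=1 S=0
  [1] read 0x22 idx=18: raw=0x25007 flags P=1 W=1 U=1 S=0
  [2] read 0x25 idx=23: raw=0x28007 flags P=1 W=1 U=1 S=0
  [3] read 0x28 idx=2: raw=0x2B007 flags P=1 W=1 U=1 S=0
  ✓ 0x2B5C0  — 4 lookups
#2 VA=0xF058381CD65 (r,kernel):
  TLB hit vpn=0xF058381C → PA=0x20D65
#3 VA=0x2C361A44A (r,user):
  [0] read 0x14 idx=0: raw=0x2D007 flags P=1 W=1 U=1 S=0
  [1] read 0x2D idx=11: raw=0x31007 flags P=1 W=1 U=1 S=0
  [2] read 0x31 idx=27: raw=0x34007 flags P=1 W=1 U=1 S=0
  [3] read 0x34 idx=26: raw=0x38007 flags P=1 W=1 U=1 S=0
  ✓ 0x3844A  — 4 lookups
#4 VA=0x986C321AD8F (w,user):
  [0] read 0x14 idx=19: raw=0x39007 flags P=1 W=1 U=1 S=0
  [1] read 0x39 idx=27: raw=0x3A007 flags P=1 W=1 U=1 S=0
  [2] read 0x3A idx=25: raw=0x3E007 flags P=1 W=1 U=1 S=0
  [3] read 0x3E idx=26: raw=0x41003 flags P=1 W=1 U=0 S=0
  ⇒ fault: PROTECTION_VIOLATION  — 4 lookups

Entries read for #4: 4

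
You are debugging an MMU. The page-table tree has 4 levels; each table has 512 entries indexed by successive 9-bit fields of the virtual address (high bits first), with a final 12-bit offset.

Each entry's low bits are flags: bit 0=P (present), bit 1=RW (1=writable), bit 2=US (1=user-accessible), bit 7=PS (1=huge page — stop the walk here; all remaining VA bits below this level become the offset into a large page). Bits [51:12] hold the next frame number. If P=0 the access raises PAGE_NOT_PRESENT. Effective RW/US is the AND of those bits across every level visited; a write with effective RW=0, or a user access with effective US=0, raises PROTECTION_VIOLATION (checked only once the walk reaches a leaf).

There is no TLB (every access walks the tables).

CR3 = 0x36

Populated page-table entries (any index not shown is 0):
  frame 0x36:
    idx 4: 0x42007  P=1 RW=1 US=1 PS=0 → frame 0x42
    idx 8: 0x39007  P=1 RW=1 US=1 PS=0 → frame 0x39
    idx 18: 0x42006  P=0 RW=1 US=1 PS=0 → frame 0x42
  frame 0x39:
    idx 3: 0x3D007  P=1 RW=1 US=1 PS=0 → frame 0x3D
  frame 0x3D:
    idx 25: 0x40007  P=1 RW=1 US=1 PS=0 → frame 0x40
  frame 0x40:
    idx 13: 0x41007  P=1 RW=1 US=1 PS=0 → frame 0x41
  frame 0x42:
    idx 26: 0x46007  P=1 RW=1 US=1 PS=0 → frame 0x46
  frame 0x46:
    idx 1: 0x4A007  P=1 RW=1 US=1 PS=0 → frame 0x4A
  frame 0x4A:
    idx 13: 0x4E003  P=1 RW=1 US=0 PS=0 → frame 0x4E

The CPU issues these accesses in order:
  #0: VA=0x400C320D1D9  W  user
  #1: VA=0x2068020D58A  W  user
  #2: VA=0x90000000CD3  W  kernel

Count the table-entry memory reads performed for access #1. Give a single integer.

Walk each access:
#0 VA=0x400C320D1D9 (w,user):
  L0 @0x36[8] → 0x39007  P=1,RW=1,US=1,PS=0
  L1 @0x39[3] → 0x3D007  P=1,RW=1,US=1,PS=0
  L2 @0x3D[25] → 0x40007  P=1,RW=1,US=1,PS=0
  L3 @0x40[13] → 0x41007  P=1,RW=1,US=1,PS=0
  ✓ 0x411D9  — 4 lookups
#1 VA=0x2068020D58A (w,user):
  L0 @0x36[4] → 0x42007  P=1,RW=1,US=1,PS=0
  L1 @0x42[26] → 0x46007  P=1,RW=1,US=1,PS=0
  L2 @0x46[1] → 0x4A007  P=1,RW=1,US=1,PS=0
  L3 @0x4A[13] → 0x4E003  P=1,RW=1,US=0,PS=0
  ⇒ fault: PROTECTION_VIOLATION  — 4 lookups
#2 VA=0x90000000CD3 (w,kernel):
  L0 @0x36[18] → 0x42006  P=0,RW=1,US=1,PS=0
  ⇒ fault: PAGE_NOT_PRESENT  — 1 lookups

Entries read for #1: 4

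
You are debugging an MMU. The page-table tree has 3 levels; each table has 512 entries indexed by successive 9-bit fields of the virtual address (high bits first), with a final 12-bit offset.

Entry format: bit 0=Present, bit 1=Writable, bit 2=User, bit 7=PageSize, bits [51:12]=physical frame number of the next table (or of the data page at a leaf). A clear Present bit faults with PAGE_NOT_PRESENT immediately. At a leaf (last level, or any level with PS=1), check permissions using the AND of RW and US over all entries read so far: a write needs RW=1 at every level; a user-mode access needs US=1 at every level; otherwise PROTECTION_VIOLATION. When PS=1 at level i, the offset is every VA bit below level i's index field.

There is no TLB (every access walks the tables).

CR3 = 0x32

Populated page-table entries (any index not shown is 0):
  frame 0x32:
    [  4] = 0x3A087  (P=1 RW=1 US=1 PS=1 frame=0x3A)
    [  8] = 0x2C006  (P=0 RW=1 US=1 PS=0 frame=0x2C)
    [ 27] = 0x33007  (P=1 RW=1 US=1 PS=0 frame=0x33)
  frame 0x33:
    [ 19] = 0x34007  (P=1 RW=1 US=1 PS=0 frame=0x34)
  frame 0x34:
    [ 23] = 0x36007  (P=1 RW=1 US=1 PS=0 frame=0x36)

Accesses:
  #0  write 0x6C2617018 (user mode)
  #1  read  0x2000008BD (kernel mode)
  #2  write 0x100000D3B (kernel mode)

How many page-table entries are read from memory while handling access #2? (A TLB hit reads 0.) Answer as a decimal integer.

Per-access translation:
#0 VA=0x6C2617018 (w,user):
  L0 @0x32[27] → 0x33007  P=1,RW=1,US=1,PS=0
  L1 @0x33[19] → 0x34007  P=1,RW=1,US=1,PS=0
  L2 @0x34[23] → 0x36007  P=1,RW=1,US=1,PS=0
  → PA=0x36018  (3 entries read)
#1 VA=0x2000008BD (r,kernel):
  L0 @0x32[8] → 0x2C006  P=0,RW=1,US=1,PS=0
  → PAGE_NOT_PRESENT  (1 entries read)
#2 VA=0x100000D3B (w,kernel):
  L0 @0x32[4] → 0x3A087  P=1,RW=1,US=1,PS=1
  → PA=0x3AD3B (huge @L0)  (1 entries read)

Entries read for #2: 1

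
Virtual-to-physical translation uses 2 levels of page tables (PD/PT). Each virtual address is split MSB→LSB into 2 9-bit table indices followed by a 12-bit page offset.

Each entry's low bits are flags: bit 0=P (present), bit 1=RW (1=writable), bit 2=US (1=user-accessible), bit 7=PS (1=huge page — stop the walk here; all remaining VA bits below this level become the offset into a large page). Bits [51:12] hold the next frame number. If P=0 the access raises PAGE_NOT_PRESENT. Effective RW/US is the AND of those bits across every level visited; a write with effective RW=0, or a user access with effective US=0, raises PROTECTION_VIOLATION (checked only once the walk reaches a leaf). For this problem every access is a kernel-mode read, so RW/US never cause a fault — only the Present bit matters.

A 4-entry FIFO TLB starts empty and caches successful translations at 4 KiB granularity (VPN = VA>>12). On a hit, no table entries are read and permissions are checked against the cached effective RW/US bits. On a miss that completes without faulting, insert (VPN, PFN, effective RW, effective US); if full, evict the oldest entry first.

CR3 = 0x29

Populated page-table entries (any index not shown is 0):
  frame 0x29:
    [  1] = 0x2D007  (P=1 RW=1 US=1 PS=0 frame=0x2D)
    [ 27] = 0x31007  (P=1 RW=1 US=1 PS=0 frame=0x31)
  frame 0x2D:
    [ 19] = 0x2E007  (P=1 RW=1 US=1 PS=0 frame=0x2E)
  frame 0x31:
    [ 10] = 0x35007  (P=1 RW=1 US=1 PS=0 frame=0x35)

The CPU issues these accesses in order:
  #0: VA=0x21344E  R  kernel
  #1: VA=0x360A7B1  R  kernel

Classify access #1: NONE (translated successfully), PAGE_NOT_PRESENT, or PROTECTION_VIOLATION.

Per-access translation:
#0 VA=0x21344E (r,kernel):
  L0 @0x29[1] → 0x2D007  P=1,RW=1,US=1,PS=0
  L1 @0x2D[19] → 0x2E007  P=1,RW=1,US=1,PS=0
  ✓ 0x2E44E  — 2 lookups
#1 VA=0x360A7B1 (r,kernel):
  L0 @0x29[27] → 0x31007  P=1,RW=1,US=1,PS=0
  L1 @0x31[10] → 0x35007  P=1,RW=1,US=1,PS=0
  ✓ 0x357B1  — 2 lookups

Access #1 fault: NONE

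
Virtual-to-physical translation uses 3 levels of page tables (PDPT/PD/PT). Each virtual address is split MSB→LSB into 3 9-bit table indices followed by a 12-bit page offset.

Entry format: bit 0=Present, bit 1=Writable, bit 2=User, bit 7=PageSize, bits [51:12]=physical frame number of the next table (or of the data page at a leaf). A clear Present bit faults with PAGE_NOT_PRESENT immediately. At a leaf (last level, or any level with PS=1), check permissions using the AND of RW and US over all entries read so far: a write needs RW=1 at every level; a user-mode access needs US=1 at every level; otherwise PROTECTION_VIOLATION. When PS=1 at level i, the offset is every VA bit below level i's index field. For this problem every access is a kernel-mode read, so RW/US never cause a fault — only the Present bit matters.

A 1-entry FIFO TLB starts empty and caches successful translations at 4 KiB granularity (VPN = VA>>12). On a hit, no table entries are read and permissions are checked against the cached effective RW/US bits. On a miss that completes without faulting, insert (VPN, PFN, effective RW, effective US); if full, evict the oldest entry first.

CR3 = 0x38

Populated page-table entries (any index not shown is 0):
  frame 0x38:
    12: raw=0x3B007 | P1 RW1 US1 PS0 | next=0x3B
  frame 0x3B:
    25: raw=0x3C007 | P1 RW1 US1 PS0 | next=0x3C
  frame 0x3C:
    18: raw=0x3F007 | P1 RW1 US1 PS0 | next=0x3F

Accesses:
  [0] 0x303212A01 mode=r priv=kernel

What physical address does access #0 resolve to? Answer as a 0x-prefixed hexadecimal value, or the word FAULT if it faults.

Per-access translation:
#0 VA=0x303212A01 (r,kernel):
  L0: frame=0x38 idx=12 entry=0x3B007 [P=1 RW=1 US=1 PS=0]
  L1: frame=0x3B idx=25 entry=0x3C007 [P=1 RW=1 US=1 PS=0]
  L2: frame=0x3C idx=18 entry=0x3F007 [P=1 RW=1 US=1 PS=0]
  → PA=0x3FA01  (3 entries read)

Access #0 PA: 0x3FA01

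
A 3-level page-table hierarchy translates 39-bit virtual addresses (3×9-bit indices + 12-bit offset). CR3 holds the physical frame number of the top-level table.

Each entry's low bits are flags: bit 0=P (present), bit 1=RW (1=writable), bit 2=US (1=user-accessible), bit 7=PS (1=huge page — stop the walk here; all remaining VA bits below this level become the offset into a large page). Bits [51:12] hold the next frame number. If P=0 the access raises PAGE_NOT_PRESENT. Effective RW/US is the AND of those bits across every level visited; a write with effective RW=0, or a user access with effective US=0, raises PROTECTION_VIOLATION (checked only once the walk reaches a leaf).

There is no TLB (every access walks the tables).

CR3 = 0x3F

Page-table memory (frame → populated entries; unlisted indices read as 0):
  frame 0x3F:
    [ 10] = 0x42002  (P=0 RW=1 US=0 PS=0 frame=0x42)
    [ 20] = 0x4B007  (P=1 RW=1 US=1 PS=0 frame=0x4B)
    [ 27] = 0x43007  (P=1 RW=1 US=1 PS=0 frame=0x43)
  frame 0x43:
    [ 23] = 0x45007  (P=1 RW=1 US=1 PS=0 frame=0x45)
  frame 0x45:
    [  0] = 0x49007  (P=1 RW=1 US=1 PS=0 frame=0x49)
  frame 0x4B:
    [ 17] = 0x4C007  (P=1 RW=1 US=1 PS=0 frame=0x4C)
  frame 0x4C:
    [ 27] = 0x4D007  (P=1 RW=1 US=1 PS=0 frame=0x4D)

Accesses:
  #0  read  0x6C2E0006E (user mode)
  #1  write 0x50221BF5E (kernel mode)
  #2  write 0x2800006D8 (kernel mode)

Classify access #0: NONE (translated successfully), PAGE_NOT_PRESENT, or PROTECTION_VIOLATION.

Trace:
#0 VA=0x6C2E0006E (r,user):
  lvl0: tbl 0x3F, slot 27 ⇒ 0x43007 (P1/RW1/US1/PS0)
  lvl1: tbl 0x43, slot 23 ⇒ 0x45007 (P1/RW1/US1/PS0)
  lvl2: tbl 0x45, slot 0 ⇒ 0x49007 (P1/RW1/US1/PS0)
  ✓ 0x4906E  — 3 lookups
#1 VA=0x50221BF5E (w,kernel):
  lvl0: tbl 0x3F, slot 20 ⇒ 0x4B007 (P1/RW1/US1/PS0)
  lvl1: tbl 0x4B, slot 17 ⇒ 0x4C007 (P1/RW1/US1/PS0)
  lvl2: tbl 0x4C, slot 27 ⇒ 0x4D007 (P1/RW1/US1/PS0)
  ✓ 0x4DF5E  — 3 lookups
#2 VA=0x2800006D8 (w,kernel):
  lvl0: tbl 0x3F, slot 10 ⇒ 0x42002 (P0/RW1/US0/PS0)
  ✗ PAGE_NOT_PRESENT  [1 reads]

Access #0 fault: NONE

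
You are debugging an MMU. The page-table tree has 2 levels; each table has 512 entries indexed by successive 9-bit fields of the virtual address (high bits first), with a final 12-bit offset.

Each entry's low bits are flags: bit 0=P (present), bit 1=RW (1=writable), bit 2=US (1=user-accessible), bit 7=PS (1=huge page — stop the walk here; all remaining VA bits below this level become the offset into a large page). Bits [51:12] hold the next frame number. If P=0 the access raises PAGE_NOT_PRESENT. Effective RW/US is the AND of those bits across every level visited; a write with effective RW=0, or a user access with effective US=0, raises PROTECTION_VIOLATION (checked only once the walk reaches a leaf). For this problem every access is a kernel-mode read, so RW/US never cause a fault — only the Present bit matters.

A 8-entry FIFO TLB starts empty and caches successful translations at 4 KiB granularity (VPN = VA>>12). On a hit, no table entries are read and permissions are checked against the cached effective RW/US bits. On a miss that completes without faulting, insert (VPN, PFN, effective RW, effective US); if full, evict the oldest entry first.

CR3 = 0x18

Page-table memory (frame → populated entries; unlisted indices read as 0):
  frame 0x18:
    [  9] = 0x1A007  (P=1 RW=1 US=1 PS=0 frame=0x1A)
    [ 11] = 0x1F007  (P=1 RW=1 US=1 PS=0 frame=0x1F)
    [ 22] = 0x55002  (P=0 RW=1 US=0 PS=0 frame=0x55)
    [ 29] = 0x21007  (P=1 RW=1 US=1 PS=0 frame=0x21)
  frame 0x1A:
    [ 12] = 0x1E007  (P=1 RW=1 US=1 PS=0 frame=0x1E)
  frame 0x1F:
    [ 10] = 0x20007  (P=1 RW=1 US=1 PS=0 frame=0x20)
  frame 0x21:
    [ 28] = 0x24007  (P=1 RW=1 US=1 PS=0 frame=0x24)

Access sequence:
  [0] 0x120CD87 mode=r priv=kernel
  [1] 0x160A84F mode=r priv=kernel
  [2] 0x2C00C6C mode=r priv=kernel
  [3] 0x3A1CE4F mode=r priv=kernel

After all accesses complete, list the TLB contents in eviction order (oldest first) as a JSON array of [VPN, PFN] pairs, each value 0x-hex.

Walk each access:
#0 VA=0x120CD87 (r,kernel):
  L0 @0x18[9] → 0x1A007  P=1,RW=1,US=1,PS=0
  L1 @0x1A[12] → 0x1E007  P=1,RW=1,US=1,PS=0
  → PA=0x1ED87  (2 entries read)
#1 VA=0x160A84F (r,kernel):
  L0 @0x18[11] → 0x1F007  P=1,RW=1,US=1,PS=0
  L1 @0x1F[10] → 0x20007  P=1,RW=1,US=1,PS=0
  → PA=0x2084F  (2 entries read)
#2 VA=0x2C00C6C (r,kernel):
  L0 @0x18[22] → 0x55002  P=0,RW=1,US=0,PS=0
  ✗ PAGE_NOT_PRESENT  [1 reads]
#3 VA=0x3A1CE4F (r,kernel):
  L0 @0x18[29] → 0x21007  P=1,RW=1,US=1,PS=0
  L1 @0x21[28] → 0x24007  P=1,RW=1,US=1,PS=0
  → PA=0x24E4F  (2 entries read)

TLB: [["0x120C", "0x1E"], ["0x160A", "0x20"], ["0x3A1C", "0x24"]]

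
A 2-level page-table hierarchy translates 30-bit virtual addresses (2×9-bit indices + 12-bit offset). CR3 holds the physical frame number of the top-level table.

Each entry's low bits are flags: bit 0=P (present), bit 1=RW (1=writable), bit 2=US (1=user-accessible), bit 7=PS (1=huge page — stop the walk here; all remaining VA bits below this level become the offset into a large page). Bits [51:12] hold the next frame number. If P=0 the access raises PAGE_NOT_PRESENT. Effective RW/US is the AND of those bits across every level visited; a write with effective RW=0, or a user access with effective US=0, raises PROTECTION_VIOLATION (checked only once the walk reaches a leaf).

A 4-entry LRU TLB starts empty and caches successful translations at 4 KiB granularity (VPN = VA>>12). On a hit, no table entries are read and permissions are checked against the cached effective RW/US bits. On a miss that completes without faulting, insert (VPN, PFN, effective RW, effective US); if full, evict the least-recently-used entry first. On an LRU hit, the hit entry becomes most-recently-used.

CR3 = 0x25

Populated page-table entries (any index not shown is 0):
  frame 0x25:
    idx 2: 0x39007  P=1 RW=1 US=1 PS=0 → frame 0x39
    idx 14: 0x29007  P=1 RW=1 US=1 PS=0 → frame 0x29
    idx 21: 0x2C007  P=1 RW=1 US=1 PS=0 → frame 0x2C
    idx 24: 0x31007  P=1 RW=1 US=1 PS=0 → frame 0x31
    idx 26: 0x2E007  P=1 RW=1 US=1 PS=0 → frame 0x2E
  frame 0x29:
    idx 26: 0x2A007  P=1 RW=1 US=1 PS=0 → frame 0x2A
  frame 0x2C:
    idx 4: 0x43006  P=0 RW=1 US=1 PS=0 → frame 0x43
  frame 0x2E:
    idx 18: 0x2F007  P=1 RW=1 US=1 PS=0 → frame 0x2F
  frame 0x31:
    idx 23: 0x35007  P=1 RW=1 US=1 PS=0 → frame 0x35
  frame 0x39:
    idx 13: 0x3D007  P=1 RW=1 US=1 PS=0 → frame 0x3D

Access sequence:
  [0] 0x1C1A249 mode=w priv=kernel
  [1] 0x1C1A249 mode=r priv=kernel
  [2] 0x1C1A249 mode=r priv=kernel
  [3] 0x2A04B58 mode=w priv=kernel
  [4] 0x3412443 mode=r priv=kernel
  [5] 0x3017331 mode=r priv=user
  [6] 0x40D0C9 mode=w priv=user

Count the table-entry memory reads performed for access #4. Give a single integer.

Trace:
#0 VA=0x1C1A249 (w,kernel):
  L0 @0x25[14] → 0x29007  P=1,RW=1,US=1,PS=0
  L1 @0x29[26] → 0x2A007  P=1,RW=1,US=1,PS=0
  ⇒ phys 0x2A249  [2 reads]
#1 VA=0x1C1A249 (r,kernel):
  TLB hit vpn=0x1C1A → PA=0x2A249
#2 VA=0x1C1A249 (r,kernel):
  TLB hit vpn=0x1C1A → PA=0x2A249
#3 VA=0x2A04B58 (w,kernel):
  L0 @0x25[21] → 0x2C007  P=1,RW=1,US=1,PS=0
  L1 @0x2C[4] → 0x43006  P=0,RW=1,US=1,PS=0
  ⇒ fault: PAGE_NOT_PRESENT  — 2 lookups
#4 VA=0x3412443 (r,kernel):
  L0 @0x25[26] → 0x2E007  P=1,RW=1,US=1,PS=0
  L1 @0x2E[18] → 0x2F007  P=1,RW=1,US=1,PS=0
  ⇒ phys 0x2F443  [2 reads]
#5 VA=0x3017331 (r,user):
  L0 @0x25[24] → 0x31007  P=1,RW=1,US=1,PS=0
  L1 @0x31[23] → 0x35007  P=1,RW=1,US=1,PS=0
  ⇒ phys 0x35331  [2 reads]
#6 VA=0x40D0C9 (w,user):
  L0 @0x25[2] → 0x39007  P=1,RW=1,US=1,PS=0
  L1 @0x39[13] → 0x3D007  P=1,RW=1,US=1,PS=0
  ⇒ phys 0x3D0C9  [2 reads]

Entries read for #4: 2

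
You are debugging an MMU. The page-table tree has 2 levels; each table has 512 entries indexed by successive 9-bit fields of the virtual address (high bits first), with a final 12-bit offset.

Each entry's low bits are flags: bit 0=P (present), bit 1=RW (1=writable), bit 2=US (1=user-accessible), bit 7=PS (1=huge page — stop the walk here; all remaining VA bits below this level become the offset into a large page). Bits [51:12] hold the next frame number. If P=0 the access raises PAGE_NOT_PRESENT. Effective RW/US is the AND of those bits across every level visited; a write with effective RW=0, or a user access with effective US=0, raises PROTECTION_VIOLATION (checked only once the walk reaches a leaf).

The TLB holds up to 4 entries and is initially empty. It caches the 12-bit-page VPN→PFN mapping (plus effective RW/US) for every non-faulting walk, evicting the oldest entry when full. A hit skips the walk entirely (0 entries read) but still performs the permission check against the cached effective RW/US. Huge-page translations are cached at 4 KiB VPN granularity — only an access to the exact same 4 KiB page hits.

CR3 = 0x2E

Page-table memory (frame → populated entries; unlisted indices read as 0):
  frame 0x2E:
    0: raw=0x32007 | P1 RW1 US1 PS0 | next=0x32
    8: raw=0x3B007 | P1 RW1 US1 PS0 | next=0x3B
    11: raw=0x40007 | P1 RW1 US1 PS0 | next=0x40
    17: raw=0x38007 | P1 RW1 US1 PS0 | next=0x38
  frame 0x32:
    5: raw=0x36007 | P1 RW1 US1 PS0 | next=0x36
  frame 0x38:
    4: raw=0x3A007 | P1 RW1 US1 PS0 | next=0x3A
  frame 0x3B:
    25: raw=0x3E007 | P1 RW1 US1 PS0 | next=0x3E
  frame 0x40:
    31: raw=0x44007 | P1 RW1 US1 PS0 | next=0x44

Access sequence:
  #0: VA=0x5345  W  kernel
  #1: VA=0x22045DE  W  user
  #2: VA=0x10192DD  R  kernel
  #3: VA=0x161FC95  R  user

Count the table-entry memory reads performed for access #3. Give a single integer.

Trace:
#0 VA=0x5345 (w,kernel):
  L0: frame=0x2E idx=0 entry=0x32007 [P=1 RW=1 US=1 PS=0]
  L1: frame=0x32 idx=5 entry=0x36007 [P=1 RW=1 US=1 PS=0]
  ⇒ phys 0x36345  [2 reads]
#1 VA=0x22045DE (w,user):
  L0: frame=0x2E idx=17 entry=0x38007 [P=1 RW=1 US=1 PS=0]
  L1: frame=0x38 idx=4 entry=0x3A007 [P=1 RW=1 US=1 PS=0]
  ⇒ phys 0x3A5DE  [2 reads]
#2 VA=0x10192DD (r,kernel):
  L0: frame=0x2E idx=8 entry=0x3B007 [P=1 RW=1 US=1 PS=0]
  L1: frame=0x3B idx=25 entry=0x3E007 [P=1 RW=1 US=1 PS=0]
  ⇒ phys 0x3E2DD  [2 reads]
#3 VA=0x161FC95 (r,user):
  L0: frame=0x2E idx=11 entry=0x40007 [P=1 RW=1 US=1 PS=0]
  L1: frame=0x40 idx=31 entry=0x44007 [P=1 RW=1 US=1 PS=0]
  ⇒ phys 0x44C95  [2 reads]

Entries read for #3: 2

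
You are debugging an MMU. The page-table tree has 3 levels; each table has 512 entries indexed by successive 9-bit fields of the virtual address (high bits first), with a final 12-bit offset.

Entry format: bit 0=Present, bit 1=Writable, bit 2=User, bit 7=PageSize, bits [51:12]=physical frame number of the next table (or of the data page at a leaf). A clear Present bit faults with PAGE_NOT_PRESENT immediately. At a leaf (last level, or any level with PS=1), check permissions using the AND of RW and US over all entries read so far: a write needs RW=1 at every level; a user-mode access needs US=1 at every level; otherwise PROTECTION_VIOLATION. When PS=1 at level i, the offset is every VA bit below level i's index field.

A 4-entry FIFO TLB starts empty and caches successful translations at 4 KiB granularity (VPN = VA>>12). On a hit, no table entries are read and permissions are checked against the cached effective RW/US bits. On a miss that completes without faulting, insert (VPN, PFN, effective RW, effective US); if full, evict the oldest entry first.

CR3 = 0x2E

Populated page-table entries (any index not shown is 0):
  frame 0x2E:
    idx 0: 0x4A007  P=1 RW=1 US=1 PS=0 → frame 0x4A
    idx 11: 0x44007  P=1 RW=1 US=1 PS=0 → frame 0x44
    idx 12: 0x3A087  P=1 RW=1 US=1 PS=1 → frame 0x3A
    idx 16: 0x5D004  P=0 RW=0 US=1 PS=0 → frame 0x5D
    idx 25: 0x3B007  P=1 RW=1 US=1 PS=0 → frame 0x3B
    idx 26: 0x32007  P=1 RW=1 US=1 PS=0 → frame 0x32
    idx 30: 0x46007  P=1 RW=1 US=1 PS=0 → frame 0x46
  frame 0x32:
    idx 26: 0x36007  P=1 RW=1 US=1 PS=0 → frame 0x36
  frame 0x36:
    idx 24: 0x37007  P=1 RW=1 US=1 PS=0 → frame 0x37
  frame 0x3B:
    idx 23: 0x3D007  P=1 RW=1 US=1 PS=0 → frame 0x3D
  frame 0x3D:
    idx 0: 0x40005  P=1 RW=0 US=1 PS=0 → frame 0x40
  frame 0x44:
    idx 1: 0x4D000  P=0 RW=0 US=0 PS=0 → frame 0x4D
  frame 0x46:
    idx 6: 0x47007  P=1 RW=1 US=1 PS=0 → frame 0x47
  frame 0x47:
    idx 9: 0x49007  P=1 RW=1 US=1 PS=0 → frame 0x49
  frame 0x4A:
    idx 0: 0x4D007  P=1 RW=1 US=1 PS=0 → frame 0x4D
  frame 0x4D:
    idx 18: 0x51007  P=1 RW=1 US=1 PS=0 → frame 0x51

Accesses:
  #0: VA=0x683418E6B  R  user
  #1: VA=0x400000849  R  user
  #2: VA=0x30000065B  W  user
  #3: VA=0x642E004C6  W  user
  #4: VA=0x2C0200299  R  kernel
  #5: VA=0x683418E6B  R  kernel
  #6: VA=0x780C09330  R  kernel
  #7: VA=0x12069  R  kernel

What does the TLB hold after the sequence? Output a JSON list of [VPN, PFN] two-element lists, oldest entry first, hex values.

Per-access translation:
#0 VA=0x683418E6B (r,user):
  [0] read 0x2E idx=26: raw=0x32007 flags P=1 W=1 U=1 S=0
  [1] read 0x32 idx=26: raw=0x36007 flags P=1 W=1 U=1 S=0
  [2] read 0x36 idx=24: raw=0x37007 flags P=1 W=1 U=1 S=0
  ⇒ phys 0x37E6B  [3 reads]
#1 VA=0x400000849 (r,user):
  [0] read 0x2E idx=16: raw=0x5D004 flags P=0 W=0 U=1 S=0
  ✗ PAGE_NOT_PRESENT  [1 reads]
#2 VA=0x30000065B (w,user):
  [0] read 0x2E idx=12: raw=0x3A087 flags P=1 W=1 U=1 S=1
  ⇒ phys 0x3A65B (huge @L0)  [1 reads]
#3 VA=0x642E004C6 (w,user):
  [0] read 0x2E idx=25: raw=0x3B007 flags P=1 W=1 U=1 S=0
  [1] read 0x3B idx=23: raw=0x3D007 flags P=1 W=1 U=1 S=0
  [2] read 0x3D idx=0: raw=0x40005 flags P=1 W=0 U=1 S=0
  ✗ PROTECTION_VIOLATION  [3 reads]
#4 VA=0x2C0200299 (r,kernel):
  [0] read 0x2E idx=11: raw=0x44007 flags P=1 W=1 U=1 S=0
  [1] read 0x44 idx=1: raw=0x4D000 flags P=0 W=0 U=0 S=0
  ✗ PAGE_NOT_PRESENT  [2 reads]
#5 VA=0x683418E6B (r,kernel):
  TLB hit vpn=0x683418 → PA=0x37E6B
#6 VA=0x780C09330 (r,kernel):
  [0] read 0x2E idx=30: raw=0x46007 flags P=1 W=1 U=1 S=0
  [1] read 0x46 idx=6: raw=0x47007 flags P=1 W=1 U=1 S=0
  [2] read 0x47 idx=9: raw=0x49007 flags P=1 W=1 U=1 S=0
  ⇒ phys 0x49330  [3 reads]
#7 VA=0x12069 (r,kernel):
  [0] read 0x2E idx=0: raw=0x4A007 flags P=1 W=1 U=1 S=0
  [1] read 0x4A idx=0: raw=0x4D007 flags P=1 W=1 U=1 S=0
  [2] read 0x4D idx=18: raw=0x51007 flags P=1 W=1 U=1 S=0
  ⇒ phys 0x51069  [3 reads]

TLB: [["0x683418", "0x37"], ["0x300000", "0x3A"], ["0x780C09", "0x49"], ["0x12", "0x51"]]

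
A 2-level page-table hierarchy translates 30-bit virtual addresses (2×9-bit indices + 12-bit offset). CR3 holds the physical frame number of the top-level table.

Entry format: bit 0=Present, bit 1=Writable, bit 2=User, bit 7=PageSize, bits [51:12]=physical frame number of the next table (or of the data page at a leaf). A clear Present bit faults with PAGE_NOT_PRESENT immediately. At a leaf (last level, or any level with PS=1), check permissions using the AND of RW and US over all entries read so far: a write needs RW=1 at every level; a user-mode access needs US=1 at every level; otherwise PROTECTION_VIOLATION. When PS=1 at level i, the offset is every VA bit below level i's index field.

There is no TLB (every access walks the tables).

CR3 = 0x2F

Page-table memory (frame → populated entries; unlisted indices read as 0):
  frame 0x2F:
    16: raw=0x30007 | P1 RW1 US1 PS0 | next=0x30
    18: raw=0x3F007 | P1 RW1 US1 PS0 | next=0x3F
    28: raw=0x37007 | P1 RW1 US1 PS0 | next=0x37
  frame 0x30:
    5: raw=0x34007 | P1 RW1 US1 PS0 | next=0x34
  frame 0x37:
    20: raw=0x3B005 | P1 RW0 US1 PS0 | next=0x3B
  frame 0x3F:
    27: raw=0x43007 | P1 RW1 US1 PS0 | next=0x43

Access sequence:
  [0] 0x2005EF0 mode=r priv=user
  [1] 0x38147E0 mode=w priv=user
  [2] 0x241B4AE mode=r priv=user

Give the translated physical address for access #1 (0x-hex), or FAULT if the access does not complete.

Per-access translation:
#0 VA=0x2005EF0 (r,user):
  L0: frame=0x2F idx=16 entry=0x30007 [P=1 RW=1 US=1 PS=0]
  L1: frame=0x30 idx=5 entry=0x34007 [P=1 RW=1 US=1 PS=0]
  → PA=0x34EF0  (2 entries read)
#1 VA=0x38147E0 (w,user):
  L0: frame=0x2F idx=28 entry=0x37007 [P=1 RW=1 US=1 PS=0]
  L1: frame=0x37 idx=20 entry=0x3B005 [P=1 RW=0 US=1 PS=0]
  → PROTECTION_VIOLATION  (2 entries read)
#2 VA=0x241B4AE (r,user):
  L0: frame=0x2F idx=18 entry=0x3F007 [P=1 RW=1 US=1 PS=0]
  L1: frame=0x3F idx=27 entry=0x43007 [P=1 RW=1 US=1 PS=0]
  → PA=0x434AE  (2 entries read)

Access #1 PA: FAULT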